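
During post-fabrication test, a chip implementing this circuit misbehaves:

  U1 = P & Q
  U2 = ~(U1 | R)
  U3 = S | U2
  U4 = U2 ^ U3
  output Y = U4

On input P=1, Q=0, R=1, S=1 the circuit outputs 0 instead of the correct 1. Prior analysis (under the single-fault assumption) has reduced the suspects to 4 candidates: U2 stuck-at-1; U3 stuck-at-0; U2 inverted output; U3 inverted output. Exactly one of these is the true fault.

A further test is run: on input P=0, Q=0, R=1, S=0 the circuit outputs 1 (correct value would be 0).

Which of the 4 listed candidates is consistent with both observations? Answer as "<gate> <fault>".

Evaluate each candidate on input P=0, Q=0, R=1, S=0:
  U2 stuck-at-1: U1=0, U2=1 [stuck-at-1], U3=1, U4=0 → 0 — eliminated
  U3 stuck-at-0: U1=0, U2=0, U3=0 [stuck-at-0], U4=0 → 0 — eliminated
  U2 inverted output: U1=0, U2=1 [inverted output], U3=1, U4=0 → 0 — eliminated
  U3 inverted output: U1=0, U2=0, U3=1 [inverted output], U4=1 → 1 — matches
Only U3 inverted output reproduces the observed 1.

U3 inverted output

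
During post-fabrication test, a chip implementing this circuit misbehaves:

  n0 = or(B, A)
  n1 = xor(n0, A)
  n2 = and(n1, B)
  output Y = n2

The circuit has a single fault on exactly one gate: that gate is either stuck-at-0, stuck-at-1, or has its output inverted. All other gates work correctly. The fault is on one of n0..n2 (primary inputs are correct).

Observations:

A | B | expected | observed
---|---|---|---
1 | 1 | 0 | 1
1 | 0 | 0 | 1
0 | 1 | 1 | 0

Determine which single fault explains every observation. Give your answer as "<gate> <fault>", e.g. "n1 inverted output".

Fault-free values for test 1 (A=1, B=1): n0=1, n1=0, n2=0, giving Y=0. Observed 1.
Test 1: faults giving observed 1 are {n0 stuck-at-0, n0 inverted output, n1 stuck-at-1, n1 inverted output, n2 stuck-at-1, n2 inverted output}.
Test 2 (A=1, B=0): fault-free n0=1, n1=0, n2=0 → 0; observed 1. Eliminates n0 stuck-at-0, n0 inverted output, n1 stuck-at-1, n1 inverted output.
Test 3 (A=0, B=1): fault-free n0=1, n1=1, n2=1 → 1; observed 0. Eliminates n2 stuck-at-1.
Only n2 inverted output is consistent with every test.

n2 inverted output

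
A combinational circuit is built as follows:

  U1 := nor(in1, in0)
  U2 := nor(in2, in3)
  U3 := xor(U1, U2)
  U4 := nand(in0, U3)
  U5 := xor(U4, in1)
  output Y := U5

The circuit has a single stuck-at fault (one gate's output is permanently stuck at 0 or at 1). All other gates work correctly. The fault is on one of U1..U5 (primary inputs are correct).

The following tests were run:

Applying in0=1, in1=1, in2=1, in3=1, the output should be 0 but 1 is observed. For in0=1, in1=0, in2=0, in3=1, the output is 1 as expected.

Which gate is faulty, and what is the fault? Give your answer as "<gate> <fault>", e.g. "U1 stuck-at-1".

Fault-free values for test 1 (in0=1, in1=1, in2=1, in3=1): U1=0, U2=0, U3=0, U4=1, U5=0, giving Y=0. Observed 1.
Test 1: faults giving observed 1 are {U1 stuck-at-1, U2 stuck-at-1, U3 stuck-at-1, U4 stuck-at-0, U5 stuck-at-1}.
Test 2 (in0=1, in1=0, in2=0, in3=1): fault-free U1=0, U2=0, U3=0, U4=1, U5=1 → 1; observed 1. Eliminates U1 stuck-at-1, U2 stuck-at-1, U3 stuck-at-1, U4 stuck-at-0.
Only U5 stuck-at-1 is consistent with every test.

U5 stuck-at-1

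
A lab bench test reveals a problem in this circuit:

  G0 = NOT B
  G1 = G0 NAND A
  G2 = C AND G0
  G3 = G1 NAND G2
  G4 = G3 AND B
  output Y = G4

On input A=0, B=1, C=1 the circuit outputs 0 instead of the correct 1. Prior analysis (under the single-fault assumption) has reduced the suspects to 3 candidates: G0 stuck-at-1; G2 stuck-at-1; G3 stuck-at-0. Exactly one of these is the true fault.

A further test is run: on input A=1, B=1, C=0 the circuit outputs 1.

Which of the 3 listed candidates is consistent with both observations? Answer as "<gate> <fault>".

Evaluate each candidate on input A=1, B=1, C=0:
  G0 stuck-at-1: G0=1 [stuck-at-1], G1=0, G2=0, G3=1, G4=1 → 1 — matches
  G2 stuck-at-1: G0=0, G1=1, G2=1 [stuck-at-1], G3=0, G4=0 → 0 — eliminated
  G3 stuck-at-0: G0=0, G1=1, G2=0, G3=0 [stuck-at-0], G4=0 → 0 — eliminated
Only G0 stuck-at-1 reproduces the observed 1.

G0 stuck-at-1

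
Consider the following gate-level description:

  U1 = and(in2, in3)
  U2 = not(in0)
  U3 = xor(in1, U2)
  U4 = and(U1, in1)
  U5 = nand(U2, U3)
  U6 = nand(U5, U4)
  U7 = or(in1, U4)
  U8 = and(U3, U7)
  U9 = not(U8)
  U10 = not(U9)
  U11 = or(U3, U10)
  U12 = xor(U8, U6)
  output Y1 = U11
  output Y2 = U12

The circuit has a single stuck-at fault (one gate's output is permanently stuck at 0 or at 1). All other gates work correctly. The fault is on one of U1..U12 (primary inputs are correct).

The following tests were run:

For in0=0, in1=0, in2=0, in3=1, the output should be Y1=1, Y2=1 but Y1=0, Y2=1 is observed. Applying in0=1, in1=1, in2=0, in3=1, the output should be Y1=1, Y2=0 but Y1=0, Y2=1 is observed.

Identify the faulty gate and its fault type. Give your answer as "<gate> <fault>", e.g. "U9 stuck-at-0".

U3 stuck-at-0

Fault-free values for test 1 (in0=0, in1=0, in2=0, in3=1): U1=0, U2=1, U3=1, U4=0, U5=0, U6=1, U7=0, U8=0, U9=1, U10=0, U11=1, U12=1, giving Y1=1, Y2=1. Observed Y1=0, Y2=1.
Test 1: faults giving observed Y1=0, Y2=1 are {U2 stuck-at-0, U3 stuck-at-0, U11 stuck-at-0}.
Test 2 (in0=1, in1=1, in2=0, in3=1): fault-free U1=0, U2=0, U3=1, U4=0, U5=1, U6=1, U7=1, U8=1, U9=0, U10=1, U11=1, U12=0 → Y1=1, Y2=0; observed Y1=0, Y2=1. Eliminates U2 stuck-at-0, U11 stuck-at-0.
Only U3 stuck-at-0 is consistent with every test.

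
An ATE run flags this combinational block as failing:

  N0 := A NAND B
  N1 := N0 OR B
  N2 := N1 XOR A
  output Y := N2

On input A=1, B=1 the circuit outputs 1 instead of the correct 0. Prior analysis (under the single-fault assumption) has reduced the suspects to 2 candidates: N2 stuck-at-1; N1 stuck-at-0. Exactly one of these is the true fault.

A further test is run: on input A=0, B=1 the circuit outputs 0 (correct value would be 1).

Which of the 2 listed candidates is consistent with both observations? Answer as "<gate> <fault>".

Evaluate each candidate on input A=0, B=1:
  N2 stuck-at-1: N0=1, N1=1, N2=1 [stuck-at-1] → 1 — eliminated
  N1 stuck-at-0: N0=1, N1=0 [stuck-at-0], N2=0 → 0 — matches
Only N1 stuck-at-0 reproduces the observed 0.

N1 stuck-at-0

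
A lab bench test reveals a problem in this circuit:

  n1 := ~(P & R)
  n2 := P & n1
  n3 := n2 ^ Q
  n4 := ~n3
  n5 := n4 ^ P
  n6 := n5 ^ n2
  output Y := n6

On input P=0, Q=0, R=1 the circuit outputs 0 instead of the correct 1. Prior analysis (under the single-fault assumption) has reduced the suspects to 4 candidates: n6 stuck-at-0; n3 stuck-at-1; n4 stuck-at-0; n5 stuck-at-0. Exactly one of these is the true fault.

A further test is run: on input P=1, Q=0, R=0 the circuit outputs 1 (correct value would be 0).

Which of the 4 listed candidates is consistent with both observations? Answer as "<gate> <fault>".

n5 stuck-at-0

Evaluate each candidate on input P=1, Q=0, R=0:
  n6 stuck-at-0: n1=1, n2=1, n3=1, n4=0, n5=1, n6=0 [stuck-at-0] → 0 — eliminated
  n3 stuck-at-1: n1=1, n2=1, n3=1 [stuck-at-1], n4=0, n5=1, n6=0 → 0 — eliminated
  n4 stuck-at-0: n1=1, n2=1, n3=1, n4=0 [stuck-at-0], n5=1, n6=0 → 0 — eliminated
  n5 stuck-at-0: n1=1, n2=1, n3=1, n4=0, n5=0 [stuck-at-0], n6=1 → 1 — matches
Only n5 stuck-at-0 reproduces the observed 1.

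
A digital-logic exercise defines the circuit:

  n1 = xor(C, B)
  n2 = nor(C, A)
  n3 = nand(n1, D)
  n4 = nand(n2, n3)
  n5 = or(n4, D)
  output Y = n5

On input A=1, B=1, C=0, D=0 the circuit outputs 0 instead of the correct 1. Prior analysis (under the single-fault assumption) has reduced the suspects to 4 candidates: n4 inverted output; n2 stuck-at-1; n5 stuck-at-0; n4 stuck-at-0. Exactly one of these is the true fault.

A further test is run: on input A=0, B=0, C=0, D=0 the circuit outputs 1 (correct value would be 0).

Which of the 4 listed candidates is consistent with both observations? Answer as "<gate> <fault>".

n4 inverted output

Evaluate each candidate on input A=0, B=0, C=0, D=0:
  n4 inverted output: n1=0, n2=1, n3=1, n4=1 [inverted output], n5=1 → 1 — matches
  n2 stuck-at-1: n1=0, n2=1 [stuck-at-1], n3=1, n4=0, n5=0 → 0 — eliminated
  n5 stuck-at-0: n1=0, n2=1, n3=1, n4=0, n5=0 [stuck-at-0] → 0 — eliminated
  n4 stuck-at-0: n1=0, n2=1, n3=1, n4=0 [stuck-at-0], n5=0 → 0 — eliminated
Only n4 inverted output reproduces the observed 1.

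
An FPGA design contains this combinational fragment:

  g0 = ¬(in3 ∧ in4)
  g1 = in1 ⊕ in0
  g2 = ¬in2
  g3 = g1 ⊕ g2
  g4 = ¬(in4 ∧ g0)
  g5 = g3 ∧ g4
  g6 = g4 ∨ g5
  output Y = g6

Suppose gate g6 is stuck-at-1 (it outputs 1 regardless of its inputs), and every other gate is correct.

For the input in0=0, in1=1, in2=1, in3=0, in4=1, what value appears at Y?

Propagate with g6 forced: g0=1, g1=1, g2=0, g3=1, g4=0, g5=0, g6=1 [stuck-at-1].
So Y = 1. (Without the fault it would be 0.)

1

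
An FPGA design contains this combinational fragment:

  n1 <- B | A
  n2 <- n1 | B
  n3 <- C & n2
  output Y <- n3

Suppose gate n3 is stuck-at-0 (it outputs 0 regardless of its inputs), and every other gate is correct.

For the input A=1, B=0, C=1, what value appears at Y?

0

Propagate with n3 forced: n1=1, n2=1, n3=0 [stuck-at-0].
So Y = 0. (Without the fault it would be 1.)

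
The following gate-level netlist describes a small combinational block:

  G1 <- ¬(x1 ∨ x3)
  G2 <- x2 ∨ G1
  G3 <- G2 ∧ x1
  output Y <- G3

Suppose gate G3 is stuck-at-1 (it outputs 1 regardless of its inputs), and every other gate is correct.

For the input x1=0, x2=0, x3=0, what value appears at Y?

1

Propagate with G3 forced: G1=1, G2=1, G3=1 [stuck-at-1].
So Y = 1. (Without the fault it would be 0.)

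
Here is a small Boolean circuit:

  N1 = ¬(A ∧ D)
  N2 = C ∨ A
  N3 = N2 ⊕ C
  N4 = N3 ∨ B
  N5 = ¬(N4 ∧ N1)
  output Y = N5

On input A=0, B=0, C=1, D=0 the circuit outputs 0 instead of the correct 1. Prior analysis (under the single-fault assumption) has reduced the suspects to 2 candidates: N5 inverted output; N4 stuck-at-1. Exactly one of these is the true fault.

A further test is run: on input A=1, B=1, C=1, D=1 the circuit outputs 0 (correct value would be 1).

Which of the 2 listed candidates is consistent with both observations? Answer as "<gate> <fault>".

Evaluate each candidate on input A=1, B=1, C=1, D=1:
  N5 inverted output: N1=0, N2=1, N3=0, N4=1, N5=0 [inverted output] → 0 — matches
  N4 stuck-at-1: N1=0, N2=1, N3=0, N4=1 [stuck-at-1], N5=1 → 1 — eliminated
Only N5 inverted output reproduces the observed 0.

N5 inverted output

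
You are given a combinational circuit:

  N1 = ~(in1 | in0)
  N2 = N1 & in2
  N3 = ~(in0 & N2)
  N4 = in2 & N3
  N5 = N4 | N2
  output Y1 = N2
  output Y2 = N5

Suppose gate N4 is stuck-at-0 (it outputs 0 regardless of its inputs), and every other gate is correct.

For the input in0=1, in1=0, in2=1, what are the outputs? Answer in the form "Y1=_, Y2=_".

Propagate with N4 forced: N1=0, N2=0, N3=1, N4=0 [stuck-at-0], N5=0.
So the outputs are Y1=0, Y2=0. (Without the fault they would be Y1=0, Y2=1.)

Y1=0, Y2=0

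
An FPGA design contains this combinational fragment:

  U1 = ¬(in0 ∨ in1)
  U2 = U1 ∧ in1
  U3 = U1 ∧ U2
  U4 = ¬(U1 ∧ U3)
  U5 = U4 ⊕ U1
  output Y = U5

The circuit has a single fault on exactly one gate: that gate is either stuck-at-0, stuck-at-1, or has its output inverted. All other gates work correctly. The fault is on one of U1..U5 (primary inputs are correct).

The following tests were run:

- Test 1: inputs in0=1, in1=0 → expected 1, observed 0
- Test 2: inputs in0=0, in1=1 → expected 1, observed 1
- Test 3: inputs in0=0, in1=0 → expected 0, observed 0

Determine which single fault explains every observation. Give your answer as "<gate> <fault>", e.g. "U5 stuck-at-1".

U1 stuck-at-1

Fault-free values for test 1 (in0=1, in1=0): U1=0, U2=0, U3=0, U4=1, U5=1, giving Y=1. Observed 0.
Test 1: faults giving observed 0 are {U1 stuck-at-1, U1 inverted output, U4 stuck-at-0, U4 inverted output, U5 stuck-at-0, U5 inverted output}.
Test 2 (in0=0, in1=1): fault-free U1=0, U2=0, U3=0, U4=1, U5=1 → 1; observed 1. Eliminates U4 stuck-at-0, U4 inverted output, U5 stuck-at-0, U5 inverted output.
Test 3 (in0=0, in1=0): fault-free U1=1, U2=0, U3=0, U4=1, U5=0 → 0; observed 0. Eliminates U1 inverted output.
Only U1 stuck-at-1 is consistent with every test.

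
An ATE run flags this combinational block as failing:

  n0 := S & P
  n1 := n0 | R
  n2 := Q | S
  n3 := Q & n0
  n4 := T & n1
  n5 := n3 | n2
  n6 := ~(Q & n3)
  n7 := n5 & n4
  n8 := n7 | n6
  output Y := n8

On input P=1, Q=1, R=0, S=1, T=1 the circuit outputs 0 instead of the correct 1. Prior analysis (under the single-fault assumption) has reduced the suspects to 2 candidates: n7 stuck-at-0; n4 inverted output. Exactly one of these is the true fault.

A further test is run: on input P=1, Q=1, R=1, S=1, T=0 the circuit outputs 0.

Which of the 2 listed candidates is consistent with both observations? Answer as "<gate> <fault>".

Evaluate each candidate on input P=1, Q=1, R=1, S=1, T=0:
  n7 stuck-at-0: n0=1, n1=1, n2=1, n3=1, n4=0, n5=1, n6=0, n7=0 [stuck-at-0], n8=0 → 0 — matches
  n4 inverted output: n0=1, n1=1, n2=1, n3=1, n4=1 [inverted output], n5=1, n6=0, n7=1, n8=1 → 1 — eliminated
Only n7 stuck-at-0 reproduces the observed 0.

n7 stuck-at-0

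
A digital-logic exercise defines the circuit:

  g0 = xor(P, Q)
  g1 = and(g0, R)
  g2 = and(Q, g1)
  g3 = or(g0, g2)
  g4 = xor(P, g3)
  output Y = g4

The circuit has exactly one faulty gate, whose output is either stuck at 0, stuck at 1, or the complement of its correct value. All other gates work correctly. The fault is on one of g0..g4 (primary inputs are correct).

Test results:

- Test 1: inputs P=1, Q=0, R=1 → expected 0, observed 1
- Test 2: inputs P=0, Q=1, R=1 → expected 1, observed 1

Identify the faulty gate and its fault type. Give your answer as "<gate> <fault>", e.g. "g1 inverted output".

g4 stuck-at-1

Fault-free values for test 1 (P=1, Q=0, R=1): g0=1, g1=1, g2=0, g3=1, g4=0, giving Y=0. Observed 1.
Test 1: faults giving observed 1 are {g0 stuck-at-0, g0 inverted output, g3 stuck-at-0, g3 inverted output, g4 stuck-at-1, g4 inverted output}.
Test 2 (P=0, Q=1, R=1): fault-free g0=1, g1=1, g2=1, g3=1, g4=1 → 1; observed 1. Eliminates g0 stuck-at-0, g0 inverted output, g3 stuck-at-0, g3 inverted output, g4 inverted output.
Only g4 stuck-at-1 is consistent with every test.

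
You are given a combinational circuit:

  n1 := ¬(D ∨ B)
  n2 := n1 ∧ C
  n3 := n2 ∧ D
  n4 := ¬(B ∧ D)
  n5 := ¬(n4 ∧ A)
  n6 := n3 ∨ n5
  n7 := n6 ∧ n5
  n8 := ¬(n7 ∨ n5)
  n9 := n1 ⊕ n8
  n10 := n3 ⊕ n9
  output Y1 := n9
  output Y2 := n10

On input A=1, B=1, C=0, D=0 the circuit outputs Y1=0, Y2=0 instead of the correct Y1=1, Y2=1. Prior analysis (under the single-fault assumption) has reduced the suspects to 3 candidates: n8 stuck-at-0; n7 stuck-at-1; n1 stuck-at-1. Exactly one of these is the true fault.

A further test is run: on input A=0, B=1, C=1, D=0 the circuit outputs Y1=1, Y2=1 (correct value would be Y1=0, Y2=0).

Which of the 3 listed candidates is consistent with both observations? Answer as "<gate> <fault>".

n1 stuck-at-1

Evaluate each candidate on input A=0, B=1, C=1, D=0:
  n8 stuck-at-0: n1=0, n2=0, n3=0, n4=1, n5=1, n6=1, n7=1, n8=0 [stuck-at-0], n9=0, n10=0 → Y1=0, Y2=0 — eliminated
  n7 stuck-at-1: n1=0, n2=0, n3=0, n4=1, n5=1, n6=1, n7=1 [stuck-at-1], n8=0, n9=0, n10=0 → Y1=0, Y2=0 — eliminated
  n1 stuck-at-1: n1=1 [stuck-at-1], n2=1, n3=0, n4=1, n5=1, n6=1, n7=1, n8=0, n9=1, n10=1 → Y1=1, Y2=1 — matches
Only n1 stuck-at-1 reproduces the observed Y1=1, Y2=1.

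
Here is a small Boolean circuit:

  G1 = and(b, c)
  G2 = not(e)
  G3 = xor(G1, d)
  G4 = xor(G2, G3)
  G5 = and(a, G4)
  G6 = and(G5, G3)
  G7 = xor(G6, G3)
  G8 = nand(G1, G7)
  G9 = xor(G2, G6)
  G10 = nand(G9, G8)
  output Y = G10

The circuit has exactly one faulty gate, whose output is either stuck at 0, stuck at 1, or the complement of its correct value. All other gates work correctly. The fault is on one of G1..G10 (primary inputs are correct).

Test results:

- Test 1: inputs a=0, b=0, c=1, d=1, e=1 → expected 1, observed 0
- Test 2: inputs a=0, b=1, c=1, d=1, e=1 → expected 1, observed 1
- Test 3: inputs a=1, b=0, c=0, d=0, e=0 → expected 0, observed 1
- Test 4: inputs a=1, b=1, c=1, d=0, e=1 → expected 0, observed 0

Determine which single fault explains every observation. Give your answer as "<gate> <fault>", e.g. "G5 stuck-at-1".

G6 stuck-at-1

Fault-free values for test 1 (a=0, b=0, c=1, d=1, e=1): G1=0, G2=0, G3=1, G4=1, G5=0, G6=0, G7=1, G8=1, G9=0, G10=1, giving Y=1. Observed 0.
Test 1: faults giving observed 0 are {G2 stuck-at-1, G2 inverted output, G5 stuck-at-1, G5 inverted output, G6 stuck-at-1, G6 inverted output, G9 stuck-at-1, G9 inverted output, G10 stuck-at-0, G10 inverted output}.
Test 2 (a=0, b=1, c=1, d=1, e=1): fault-free G1=1, G2=0, G3=0, G4=0, G5=0, G6=0, G7=0, G8=1, G9=0, G10=1 → 1; observed 1. Eliminates G2 stuck-at-1, G2 inverted output, G9 stuck-at-1, G9 inverted output, G10 stuck-at-0, G10 inverted output.
Test 3 (a=1, b=0, c=0, d=0, e=0): fault-free G1=0, G2=1, G3=0, G4=1, G5=1, G6=0, G7=0, G8=1, G9=1, G10=0 → 0; observed 1. Eliminates G5 stuck-at-1, G5 inverted output.
Test 4 (a=1, b=1, c=1, d=0, e=1): fault-free G1=1, G2=0, G3=1, G4=1, G5=1, G6=1, G7=0, G8=1, G9=1, G10=0 → 0; observed 0. Eliminates G6 inverted output.
Only G6 stuck-at-1 is consistent with every test.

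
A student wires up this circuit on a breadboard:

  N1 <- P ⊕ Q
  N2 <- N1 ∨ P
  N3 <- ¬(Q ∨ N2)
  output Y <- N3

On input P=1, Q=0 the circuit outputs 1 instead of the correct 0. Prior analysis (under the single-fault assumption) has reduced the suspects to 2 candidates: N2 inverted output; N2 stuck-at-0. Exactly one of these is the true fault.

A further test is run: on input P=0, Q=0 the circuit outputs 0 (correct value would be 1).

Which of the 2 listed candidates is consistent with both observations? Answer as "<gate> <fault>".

Evaluate each candidate on input P=0, Q=0:
  N2 inverted output: N1=0, N2=1 [inverted output], N3=0 → 0 — matches
  N2 stuck-at-0: N1=0, N2=0 [stuck-at-0], N3=1 → 1 — eliminated
Only N2 inverted output reproduces the observed 0.

N2 inverted output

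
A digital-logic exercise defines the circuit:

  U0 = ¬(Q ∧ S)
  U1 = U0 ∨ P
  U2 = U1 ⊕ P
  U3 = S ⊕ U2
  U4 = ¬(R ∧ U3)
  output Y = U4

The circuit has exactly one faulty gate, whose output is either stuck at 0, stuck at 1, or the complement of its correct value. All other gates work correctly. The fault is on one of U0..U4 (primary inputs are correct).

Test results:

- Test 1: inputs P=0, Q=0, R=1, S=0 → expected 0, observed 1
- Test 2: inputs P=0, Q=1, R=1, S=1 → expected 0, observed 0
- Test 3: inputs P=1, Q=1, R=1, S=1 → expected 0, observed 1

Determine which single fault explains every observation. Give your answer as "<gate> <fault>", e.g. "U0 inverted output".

Fault-free values for test 1 (P=0, Q=0, R=1, S=0): U0=1, U1=1, U2=1, U3=1, U4=0, giving Y=0. Observed 1.
Test 1: faults giving observed 1 are {U0 stuck-at-0, U0 inverted output, U1 stuck-at-0, U1 inverted output, U2 stuck-at-0, U2 inverted output, U3 stuck-at-0, U3 inverted output, U4 stuck-at-1, U4 inverted output}.
Test 2 (P=0, Q=1, R=1, S=1): fault-free U0=0, U1=0, U2=0, U3=1, U4=0 → 0; observed 0. Eliminates U0 inverted output, U1 inverted output, U2 inverted output, U3 stuck-at-0, U3 inverted output, U4 stuck-at-1, U4 inverted output.
Test 3 (P=1, Q=1, R=1, S=1): fault-free U0=0, U1=1, U2=0, U3=1, U4=0 → 0; observed 1. Eliminates U0 stuck-at-0, U2 stuck-at-0.
Only U1 stuck-at-0 is consistent with every test.

U1 stuck-at-0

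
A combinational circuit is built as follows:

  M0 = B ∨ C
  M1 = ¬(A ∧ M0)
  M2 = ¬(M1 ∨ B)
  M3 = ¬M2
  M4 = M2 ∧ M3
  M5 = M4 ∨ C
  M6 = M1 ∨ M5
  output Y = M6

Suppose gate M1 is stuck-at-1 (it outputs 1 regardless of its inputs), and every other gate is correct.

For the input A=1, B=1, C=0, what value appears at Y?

1

Propagate with M1 forced: M0=1, M1=1 [stuck-at-1], M2=0, M3=1, M4=0, M5=0, M6=1.
So Y = 1. (Without the fault it would be 0.)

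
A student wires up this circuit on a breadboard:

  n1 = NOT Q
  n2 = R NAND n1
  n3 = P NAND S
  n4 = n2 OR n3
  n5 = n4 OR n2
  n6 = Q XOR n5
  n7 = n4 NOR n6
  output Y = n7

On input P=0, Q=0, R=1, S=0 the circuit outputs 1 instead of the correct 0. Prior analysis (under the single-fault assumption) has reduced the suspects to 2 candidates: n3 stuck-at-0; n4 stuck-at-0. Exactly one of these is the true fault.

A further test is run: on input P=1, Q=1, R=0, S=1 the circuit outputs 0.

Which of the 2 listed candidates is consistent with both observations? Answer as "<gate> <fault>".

n3 stuck-at-0

Evaluate each candidate on input P=1, Q=1, R=0, S=1:
  n3 stuck-at-0: n1=0, n2=1, n3=0 [stuck-at-0], n4=1, n5=1, n6=0, n7=0 → 0 — matches
  n4 stuck-at-0: n1=0, n2=1, n3=0, n4=0 [stuck-at-0], n5=1, n6=0, n7=1 → 1 — eliminated
Only n3 stuck-at-0 reproduces the observed 0.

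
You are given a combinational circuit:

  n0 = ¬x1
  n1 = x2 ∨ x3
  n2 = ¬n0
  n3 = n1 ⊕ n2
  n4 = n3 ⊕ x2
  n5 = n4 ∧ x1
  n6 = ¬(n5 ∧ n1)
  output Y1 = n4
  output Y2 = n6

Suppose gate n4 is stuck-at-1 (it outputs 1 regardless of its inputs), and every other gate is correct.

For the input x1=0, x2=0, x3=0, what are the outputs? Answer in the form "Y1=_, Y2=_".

Y1=1, Y2=1

Propagate with n4 forced: n0=1, n1=0, n2=0, n3=0, n4=1 [stuck-at-1], n5=0, n6=1.
So the outputs are Y1=1, Y2=1. (Without the fault they would be Y1=0, Y2=1.)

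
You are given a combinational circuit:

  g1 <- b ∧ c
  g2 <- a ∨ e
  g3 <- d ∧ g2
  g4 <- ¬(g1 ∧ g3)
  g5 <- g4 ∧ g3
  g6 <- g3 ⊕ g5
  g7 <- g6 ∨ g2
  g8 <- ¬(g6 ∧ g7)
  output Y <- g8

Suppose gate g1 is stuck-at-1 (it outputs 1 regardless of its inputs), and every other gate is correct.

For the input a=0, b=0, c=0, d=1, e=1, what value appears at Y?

0

Propagate with g1 forced: g1=1 [stuck-at-1], g2=1, g3=1, g4=0, g5=0, g6=1, g7=1, g8=0.
So Y = 0. (Without the fault it would be 1.)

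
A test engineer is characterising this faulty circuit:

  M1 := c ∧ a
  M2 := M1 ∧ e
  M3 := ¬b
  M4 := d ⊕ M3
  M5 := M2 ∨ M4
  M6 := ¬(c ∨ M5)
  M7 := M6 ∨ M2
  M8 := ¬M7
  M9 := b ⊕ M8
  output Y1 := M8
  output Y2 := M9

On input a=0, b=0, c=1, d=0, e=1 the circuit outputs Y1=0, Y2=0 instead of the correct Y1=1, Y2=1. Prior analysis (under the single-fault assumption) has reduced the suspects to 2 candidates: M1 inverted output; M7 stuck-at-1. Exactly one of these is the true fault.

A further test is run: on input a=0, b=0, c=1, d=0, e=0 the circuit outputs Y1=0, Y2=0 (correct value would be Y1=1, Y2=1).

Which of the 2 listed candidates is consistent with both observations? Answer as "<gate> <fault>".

M7 stuck-at-1

Evaluate each candidate on input a=0, b=0, c=1, d=0, e=0:
  M1 inverted output: M1=1 [inverted output], M2=0, M3=1, M4=1, M5=1, M6=0, M7=0, M8=1, M9=1 → Y1=1, Y2=1 — eliminated
  M7 stuck-at-1: M1=0, M2=0, M3=1, M4=1, M5=1, M6=0, M7=1 [stuck-at-1], M8=0, M9=0 → Y1=0, Y2=0 — matches
Only M7 stuck-at-1 reproduces the observed Y1=0, Y2=0.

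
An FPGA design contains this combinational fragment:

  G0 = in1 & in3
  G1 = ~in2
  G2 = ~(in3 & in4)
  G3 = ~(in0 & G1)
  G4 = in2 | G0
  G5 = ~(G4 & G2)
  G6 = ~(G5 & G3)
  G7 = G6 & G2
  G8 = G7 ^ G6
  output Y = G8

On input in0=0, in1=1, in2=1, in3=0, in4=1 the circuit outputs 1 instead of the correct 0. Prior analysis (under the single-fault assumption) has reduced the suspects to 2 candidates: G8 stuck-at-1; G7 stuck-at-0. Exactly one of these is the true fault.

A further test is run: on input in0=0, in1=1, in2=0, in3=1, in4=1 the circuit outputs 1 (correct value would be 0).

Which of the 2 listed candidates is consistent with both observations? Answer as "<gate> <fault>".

G8 stuck-at-1

Evaluate each candidate on input in0=0, in1=1, in2=0, in3=1, in4=1:
  G8 stuck-at-1: G0=1, G1=1, G2=0, G3=1, G4=1, G5=1, G6=0, G7=0, G8=1 [stuck-at-1] → 1 — matches
  G7 stuck-at-0: G0=1, G1=1, G2=0, G3=1, G4=1, G5=1, G6=0, G7=0 [stuck-at-0], G8=0 → 0 — eliminated
Only G8 stuck-at-1 reproduces the observed 1.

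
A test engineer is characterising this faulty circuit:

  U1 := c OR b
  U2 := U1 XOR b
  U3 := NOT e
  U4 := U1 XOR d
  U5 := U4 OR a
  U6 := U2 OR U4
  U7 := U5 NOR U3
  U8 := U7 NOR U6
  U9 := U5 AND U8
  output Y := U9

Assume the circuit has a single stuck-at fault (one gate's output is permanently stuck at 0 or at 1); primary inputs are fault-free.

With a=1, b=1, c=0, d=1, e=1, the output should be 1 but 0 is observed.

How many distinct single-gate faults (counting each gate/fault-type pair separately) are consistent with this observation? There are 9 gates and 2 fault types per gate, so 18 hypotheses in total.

8

Fault-free: U1=1, U2=0, U3=0, U4=0, U5=1, U6=0, U7=0, U8=1, U9=1 → 1. Observed 0.
  U1: stuck-at-0 ✓; others ✗
  U2: stuck-at-1 ✓; others ✗
  U3: none of the 2 fault types match ✗
  U4: stuck-at-1 ✓; others ✗
  U5: stuck-at-0 ✓; others ✗
  U6: stuck-at-1 ✓; others ✗
  U7: stuck-at-1 ✓; others ✗
  U8: stuck-at-0 ✓; others ✗
  U9: stuck-at-0 ✓; others ✗
Consistent faults: {U1 stuck-at-0, U2 stuck-at-1, U4 stuck-at-1, U5 stuck-at-0, U6 stuck-at-1, U7 stuck-at-1, U8 stuck-at-0, U9 stuck-at-0} — 8 in all.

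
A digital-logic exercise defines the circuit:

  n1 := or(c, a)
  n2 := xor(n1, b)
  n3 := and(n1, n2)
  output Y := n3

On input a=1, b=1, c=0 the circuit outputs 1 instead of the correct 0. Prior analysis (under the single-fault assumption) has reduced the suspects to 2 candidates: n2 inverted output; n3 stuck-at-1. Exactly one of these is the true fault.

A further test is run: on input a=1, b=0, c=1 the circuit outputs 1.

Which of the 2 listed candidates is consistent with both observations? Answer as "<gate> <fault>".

Evaluate each candidate on input a=1, b=0, c=1:
  n2 inverted output: n1=1, n2=0 [inverted output], n3=0 → 0 — eliminated
  n3 stuck-at-1: n1=1, n2=1, n3=1 [stuck-at-1] → 1 — matches
Only n3 stuck-at-1 reproduces the observed 1.

n3 stuck-at-1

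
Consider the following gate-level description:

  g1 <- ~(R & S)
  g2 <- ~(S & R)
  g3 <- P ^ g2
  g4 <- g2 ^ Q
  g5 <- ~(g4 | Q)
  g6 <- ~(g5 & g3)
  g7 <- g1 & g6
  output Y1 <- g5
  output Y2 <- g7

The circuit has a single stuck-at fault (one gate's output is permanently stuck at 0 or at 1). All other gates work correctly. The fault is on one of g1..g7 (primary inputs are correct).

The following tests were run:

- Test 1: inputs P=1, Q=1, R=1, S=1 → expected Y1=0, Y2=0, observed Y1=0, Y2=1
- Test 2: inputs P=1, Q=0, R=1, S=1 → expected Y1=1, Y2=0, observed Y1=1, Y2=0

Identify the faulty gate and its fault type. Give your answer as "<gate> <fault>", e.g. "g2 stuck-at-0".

Fault-free values for test 1 (P=1, Q=1, R=1, S=1): g1=0, g2=0, g3=1, g4=1, g5=0, g6=1, g7=0, giving Y1=0, Y2=0. Observed Y1=0, Y2=1.
Test 1: faults giving observed Y1=0, Y2=1 are {g1 stuck-at-1, g7 stuck-at-1}.
Test 2 (P=1, Q=0, R=1, S=1): fault-free g1=0, g2=0, g3=1, g4=0, g5=1, g6=0, g7=0 → Y1=1, Y2=0; observed Y1=1, Y2=0. Eliminates g7 stuck-at-1.
Only g1 stuck-at-1 is consistent with every test.

g1 stuck-at-1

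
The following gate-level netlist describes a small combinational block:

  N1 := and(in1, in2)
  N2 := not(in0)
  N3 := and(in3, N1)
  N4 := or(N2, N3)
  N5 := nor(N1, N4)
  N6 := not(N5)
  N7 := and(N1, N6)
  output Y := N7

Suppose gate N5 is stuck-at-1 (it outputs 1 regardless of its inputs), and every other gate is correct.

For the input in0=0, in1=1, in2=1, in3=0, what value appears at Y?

0

Propagate with N5 forced: N1=1, N2=1, N3=0, N4=1, N5=1 [stuck-at-1], N6=0, N7=0.
So Y = 0. (Without the fault it would be 1.)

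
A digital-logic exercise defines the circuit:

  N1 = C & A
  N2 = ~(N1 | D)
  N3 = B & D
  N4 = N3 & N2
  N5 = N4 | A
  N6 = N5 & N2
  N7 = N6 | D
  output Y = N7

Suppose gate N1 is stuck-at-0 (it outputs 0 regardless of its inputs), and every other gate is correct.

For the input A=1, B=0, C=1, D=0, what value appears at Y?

1

Propagate with N1 forced: N1=0 [stuck-at-0], N2=1, N3=0, N4=0, N5=1, N6=1, N7=1.
So Y = 1. (Without the fault it would be 0.)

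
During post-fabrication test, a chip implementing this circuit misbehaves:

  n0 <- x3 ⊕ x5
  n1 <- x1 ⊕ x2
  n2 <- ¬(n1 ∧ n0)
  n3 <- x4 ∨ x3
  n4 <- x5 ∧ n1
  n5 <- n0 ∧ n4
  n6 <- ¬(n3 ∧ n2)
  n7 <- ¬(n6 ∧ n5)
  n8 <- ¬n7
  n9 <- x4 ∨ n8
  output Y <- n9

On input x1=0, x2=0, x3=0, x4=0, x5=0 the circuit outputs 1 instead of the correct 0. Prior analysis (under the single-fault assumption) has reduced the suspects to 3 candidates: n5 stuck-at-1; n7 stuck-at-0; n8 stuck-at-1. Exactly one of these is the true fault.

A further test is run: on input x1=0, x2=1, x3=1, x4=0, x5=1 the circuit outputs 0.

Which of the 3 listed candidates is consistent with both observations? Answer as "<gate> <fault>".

Evaluate each candidate on input x1=0, x2=1, x3=1, x4=0, x5=1:
  n5 stuck-at-1: n0=0, n1=1, n2=1, n3=1, n4=1, n5=1 [stuck-at-1], n6=0, n7=1, n8=0, n9=0 → 0 — matches
  n7 stuck-at-0: n0=0, n1=1, n2=1, n3=1, n4=1, n5=0, n6=0, n7=0 [stuck-at-0], n8=1, n9=1 → 1 — eliminated
  n8 stuck-at-1: n0=0, n1=1, n2=1, n3=1, n4=1, n5=0, n6=0, n7=1, n8=1 [stuck-at-1], n9=1 → 1 — eliminated
Only n5 stuck-at-1 reproduces the observed 0.

n5 stuck-at-1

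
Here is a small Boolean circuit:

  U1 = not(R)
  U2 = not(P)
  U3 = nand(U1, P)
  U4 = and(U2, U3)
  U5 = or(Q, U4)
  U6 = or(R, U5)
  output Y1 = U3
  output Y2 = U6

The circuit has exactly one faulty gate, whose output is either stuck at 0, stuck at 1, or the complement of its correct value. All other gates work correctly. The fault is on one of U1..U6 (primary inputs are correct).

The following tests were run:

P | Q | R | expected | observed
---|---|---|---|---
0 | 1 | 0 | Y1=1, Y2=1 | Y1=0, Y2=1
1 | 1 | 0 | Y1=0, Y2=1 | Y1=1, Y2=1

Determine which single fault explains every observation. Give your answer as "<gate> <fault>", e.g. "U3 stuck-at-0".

Fault-free values for test 1 (P=0, Q=1, R=0): U1=1, U2=1, U3=1, U4=1, U5=1, U6=1, giving Y1=1, Y2=1. Observed Y1=0, Y2=1.
Test 1: faults giving observed Y1=0, Y2=1 are {U3 stuck-at-0, U3 inverted output}.
Test 2 (P=1, Q=1, R=0): fault-free U1=1, U2=0, U3=0, U4=0, U5=1, U6=1 → Y1=0, Y2=1; observed Y1=1, Y2=1. Eliminates U3 stuck-at-0.
Only U3 inverted output is consistent with every test.

U3 inverted output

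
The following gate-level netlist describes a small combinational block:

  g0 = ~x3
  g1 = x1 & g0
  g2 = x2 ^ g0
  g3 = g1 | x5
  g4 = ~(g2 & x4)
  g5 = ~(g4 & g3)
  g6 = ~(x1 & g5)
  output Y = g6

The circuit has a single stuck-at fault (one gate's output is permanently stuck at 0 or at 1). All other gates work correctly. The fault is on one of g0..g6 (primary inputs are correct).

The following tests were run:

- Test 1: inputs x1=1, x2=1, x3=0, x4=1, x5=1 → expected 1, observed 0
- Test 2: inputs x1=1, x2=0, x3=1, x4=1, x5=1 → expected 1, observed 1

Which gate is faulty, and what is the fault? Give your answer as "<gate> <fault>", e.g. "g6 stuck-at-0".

g0 stuck-at-0

Fault-free values for test 1 (x1=1, x2=1, x3=0, x4=1, x5=1): g0=1, g1=1, g2=0, g3=1, g4=1, g5=0, g6=1, giving Y=1. Observed 0.
Test 1: faults giving observed 0 are {g0 stuck-at-0, g2 stuck-at-1, g3 stuck-at-0, g4 stuck-at-0, g5 stuck-at-1, g6 stuck-at-0}.
Test 2 (x1=1, x2=0, x3=1, x4=1, x5=1): fault-free g0=0, g1=0, g2=0, g3=1, g4=1, g5=0, g6=1 → 1; observed 1. Eliminates g2 stuck-at-1, g3 stuck-at-0, g4 stuck-at-0, g5 stuck-at-1, g6 stuck-at-0.
Only g0 stuck-at-0 is consistent with every test.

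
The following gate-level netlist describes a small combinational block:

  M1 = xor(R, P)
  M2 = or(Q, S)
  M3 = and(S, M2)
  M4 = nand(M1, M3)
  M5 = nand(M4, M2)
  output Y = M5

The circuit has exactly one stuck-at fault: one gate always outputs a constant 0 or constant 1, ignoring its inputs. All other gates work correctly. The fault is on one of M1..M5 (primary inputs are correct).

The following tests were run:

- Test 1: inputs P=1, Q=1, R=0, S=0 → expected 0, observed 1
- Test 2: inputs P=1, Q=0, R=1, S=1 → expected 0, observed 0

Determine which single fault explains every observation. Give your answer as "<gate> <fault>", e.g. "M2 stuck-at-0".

Fault-free values for test 1 (P=1, Q=1, R=0, S=0): M1=1, M2=1, M3=0, M4=1, M5=0, giving Y=0. Observed 1.
Test 1: faults giving observed 1 are {M2 stuck-at-0, M3 stuck-at-1, M4 stuck-at-0, M5 stuck-at-1}.
Test 2 (P=1, Q=0, R=1, S=1): fault-free M1=0, M2=1, M3=1, M4=1, M5=0 → 0; observed 0. Eliminates M2 stuck-at-0, M4 stuck-at-0, M5 stuck-at-1.
Only M3 stuck-at-1 is consistent with every test.

M3 stuck-at-1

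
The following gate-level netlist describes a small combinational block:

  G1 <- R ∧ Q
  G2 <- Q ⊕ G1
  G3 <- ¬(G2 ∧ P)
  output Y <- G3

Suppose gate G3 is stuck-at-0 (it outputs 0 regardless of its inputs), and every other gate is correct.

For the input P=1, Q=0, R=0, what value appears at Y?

Propagate with G3 forced: G1=0, G2=0, G3=0 [stuck-at-0].
So Y = 0. (Without the fault it would be 1.)

0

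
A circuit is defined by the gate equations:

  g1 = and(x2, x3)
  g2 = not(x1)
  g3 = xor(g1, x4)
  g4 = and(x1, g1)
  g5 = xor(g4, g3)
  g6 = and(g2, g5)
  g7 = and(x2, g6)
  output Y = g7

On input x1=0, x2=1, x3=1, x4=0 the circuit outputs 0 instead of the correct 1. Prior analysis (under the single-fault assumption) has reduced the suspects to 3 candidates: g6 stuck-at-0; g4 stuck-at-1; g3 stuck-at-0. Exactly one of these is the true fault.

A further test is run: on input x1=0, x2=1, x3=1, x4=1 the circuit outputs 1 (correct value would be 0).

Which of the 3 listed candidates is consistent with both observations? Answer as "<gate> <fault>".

Evaluate each candidate on input x1=0, x2=1, x3=1, x4=1:
  g6 stuck-at-0: g1=1, g2=1, g3=0, g4=0, g5=0, g6=0 [stuck-at-0], g7=0 → 0 — eliminated
  g4 stuck-at-1: g1=1, g2=1, g3=0, g4=1 [stuck-at-1], g5=1, g6=1, g7=1 → 1 — matches
  g3 stuck-at-0: g1=1, g2=1, g3=0 [stuck-at-0], g4=0, g5=0, g6=0, g7=0 → 0 — eliminated
Only g4 stuck-at-1 reproduces the observed 1.

g4 stuck-at-1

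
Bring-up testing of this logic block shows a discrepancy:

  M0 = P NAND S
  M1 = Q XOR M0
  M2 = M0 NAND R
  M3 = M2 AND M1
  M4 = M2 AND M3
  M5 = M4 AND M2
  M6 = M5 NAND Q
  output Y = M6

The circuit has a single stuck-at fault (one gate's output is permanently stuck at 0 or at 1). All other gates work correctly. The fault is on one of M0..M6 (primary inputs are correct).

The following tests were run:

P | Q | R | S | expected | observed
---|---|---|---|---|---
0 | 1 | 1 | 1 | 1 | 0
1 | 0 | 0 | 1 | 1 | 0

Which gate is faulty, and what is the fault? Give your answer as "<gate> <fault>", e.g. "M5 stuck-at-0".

M6 stuck-at-0

Fault-free values for test 1 (P=0, Q=1, R=1, S=1): M0=1, M1=0, M2=0, M3=0, M4=0, M5=0, M6=1, giving Y=1. Observed 0.
Test 1: faults giving observed 0 are {M0 stuck-at-0, M5 stuck-at-1, M6 stuck-at-0}.
Test 2 (P=1, Q=0, R=0, S=1): fault-free M0=0, M1=0, M2=1, M3=0, M4=0, M5=0, M6=1 → 1; observed 0. Eliminates M0 stuck-at-0, M5 stuck-at-1.
Only M6 stuck-at-0 is consistent with every test.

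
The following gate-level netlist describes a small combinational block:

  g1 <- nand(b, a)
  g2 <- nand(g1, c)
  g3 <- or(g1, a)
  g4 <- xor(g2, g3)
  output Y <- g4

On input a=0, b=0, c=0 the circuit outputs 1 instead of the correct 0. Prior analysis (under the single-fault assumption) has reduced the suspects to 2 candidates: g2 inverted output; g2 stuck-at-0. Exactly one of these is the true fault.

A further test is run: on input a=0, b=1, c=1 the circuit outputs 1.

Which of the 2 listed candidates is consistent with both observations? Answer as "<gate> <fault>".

Evaluate each candidate on input a=0, b=1, c=1:
  g2 inverted output: g1=1, g2=1 [inverted output], g3=1, g4=0 → 0 — eliminated
  g2 stuck-at-0: g1=1, g2=0 [stuck-at-0], g3=1, g4=1 → 1 — matches
Only g2 stuck-at-0 reproduces the observed 1.

g2 stuck-at-0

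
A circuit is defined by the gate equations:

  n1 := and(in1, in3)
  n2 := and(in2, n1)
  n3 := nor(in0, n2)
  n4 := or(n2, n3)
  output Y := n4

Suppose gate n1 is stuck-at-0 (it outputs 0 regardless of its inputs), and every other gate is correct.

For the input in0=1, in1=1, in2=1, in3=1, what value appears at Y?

0

Propagate with n1 forced: n1=0 [stuck-at-0], n2=0, n3=0, n4=0.
So Y = 0. (Without the fault it would be 1.)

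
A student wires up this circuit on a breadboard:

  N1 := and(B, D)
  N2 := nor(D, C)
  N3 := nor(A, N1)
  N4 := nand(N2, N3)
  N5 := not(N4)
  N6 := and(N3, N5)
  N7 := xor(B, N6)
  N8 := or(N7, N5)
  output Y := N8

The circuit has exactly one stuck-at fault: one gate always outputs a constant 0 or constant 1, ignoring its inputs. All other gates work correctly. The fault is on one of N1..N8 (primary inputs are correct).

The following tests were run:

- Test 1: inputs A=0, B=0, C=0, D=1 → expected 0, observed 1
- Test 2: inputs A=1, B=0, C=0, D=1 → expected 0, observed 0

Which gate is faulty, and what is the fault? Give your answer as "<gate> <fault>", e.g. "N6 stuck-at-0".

Fault-free values for test 1 (A=0, B=0, C=0, D=1): N1=0, N2=0, N3=1, N4=1, N5=0, N6=0, N7=0, N8=0, giving Y=0. Observed 1.
Test 1: faults giving observed 1 are {N2 stuck-at-1, N4 stuck-at-0, N5 stuck-at-1, N6 stuck-at-1, N7 stuck-at-1, N8 stuck-at-1}.
Test 2 (A=1, B=0, C=0, D=1): fault-free N1=0, N2=0, N3=0, N4=1, N5=0, N6=0, N7=0, N8=0 → 0; observed 0. Eliminates N4 stuck-at-0, N5 stuck-at-1, N6 stuck-at-1, N7 stuck-at-1, N8 stuck-at-1.
Only N2 stuck-at-1 is consistent with every test.

N2 stuck-at-1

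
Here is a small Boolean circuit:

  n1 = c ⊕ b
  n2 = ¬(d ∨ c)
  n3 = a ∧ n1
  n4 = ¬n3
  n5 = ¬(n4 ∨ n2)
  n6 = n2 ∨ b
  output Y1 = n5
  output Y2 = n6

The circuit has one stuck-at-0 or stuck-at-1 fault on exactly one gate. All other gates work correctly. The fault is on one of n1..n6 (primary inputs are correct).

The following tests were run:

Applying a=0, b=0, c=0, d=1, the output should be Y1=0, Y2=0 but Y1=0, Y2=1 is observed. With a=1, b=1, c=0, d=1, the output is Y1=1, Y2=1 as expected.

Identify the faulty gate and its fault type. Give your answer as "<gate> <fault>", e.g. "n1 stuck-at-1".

n6 stuck-at-1

Fault-free values for test 1 (a=0, b=0, c=0, d=1): n1=0, n2=0, n3=0, n4=1, n5=0, n6=0, giving Y1=0, Y2=0. Observed Y1=0, Y2=1.
Test 1: faults giving observed Y1=0, Y2=1 are {n2 stuck-at-1, n6 stuck-at-1}.
Test 2 (a=1, b=1, c=0, d=1): fault-free n1=1, n2=0, n3=1, n4=0, n5=1, n6=1 → Y1=1, Y2=1; observed Y1=1, Y2=1. Eliminates n2 stuck-at-1.
Only n6 stuck-at-1 is consistent with every test.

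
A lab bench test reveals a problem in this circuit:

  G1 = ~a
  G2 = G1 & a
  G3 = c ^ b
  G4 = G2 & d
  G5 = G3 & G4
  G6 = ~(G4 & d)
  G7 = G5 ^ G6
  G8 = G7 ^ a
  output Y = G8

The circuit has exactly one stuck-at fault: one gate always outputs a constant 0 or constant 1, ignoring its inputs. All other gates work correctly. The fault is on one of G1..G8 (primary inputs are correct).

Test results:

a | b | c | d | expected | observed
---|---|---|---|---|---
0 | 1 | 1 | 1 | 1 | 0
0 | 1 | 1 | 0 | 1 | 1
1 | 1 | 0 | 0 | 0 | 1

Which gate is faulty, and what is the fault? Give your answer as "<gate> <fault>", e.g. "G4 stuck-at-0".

Fault-free values for test 1 (a=0, b=1, c=1, d=1): G1=1, G2=0, G3=0, G4=0, G5=0, G6=1, G7=1, G8=1, giving Y=1. Observed 0.
Test 1: faults giving observed 0 are {G2 stuck-at-1, G4 stuck-at-1, G5 stuck-at-1, G6 stuck-at-0, G7 stuck-at-0, G8 stuck-at-0}.
Test 2 (a=0, b=1, c=1, d=0): fault-free G1=1, G2=0, G3=0, G4=0, G5=0, G6=1, G7=1, G8=1 → 1; observed 1. Eliminates G5 stuck-at-1, G6 stuck-at-0, G7 stuck-at-0, G8 stuck-at-0.
Test 3 (a=1, b=1, c=0, d=0): fault-free G1=0, G2=0, G3=1, G4=0, G5=0, G6=1, G7=1, G8=0 → 0; observed 1. Eliminates G2 stuck-at-1.
Only G4 stuck-at-1 is consistent with every test.

G4 stuck-at-1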